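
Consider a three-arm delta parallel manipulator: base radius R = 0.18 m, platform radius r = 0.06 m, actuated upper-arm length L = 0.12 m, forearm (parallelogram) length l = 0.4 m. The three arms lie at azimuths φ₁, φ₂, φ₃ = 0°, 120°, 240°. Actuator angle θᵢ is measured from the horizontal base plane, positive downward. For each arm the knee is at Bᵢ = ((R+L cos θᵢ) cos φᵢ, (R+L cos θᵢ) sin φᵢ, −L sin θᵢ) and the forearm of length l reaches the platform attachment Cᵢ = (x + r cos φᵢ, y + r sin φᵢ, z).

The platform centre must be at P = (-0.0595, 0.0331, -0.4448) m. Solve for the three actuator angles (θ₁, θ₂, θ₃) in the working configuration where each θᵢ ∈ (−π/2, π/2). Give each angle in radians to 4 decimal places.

rotate P by −φ1: (-0.0595, 0.0331, -0.4448)
  e−x'=0.1795;  (l²−L²−(e−x')²−y'²−z²)/2L = -0.3565
  γ=atan2(-0.4448,0.1795)=-1.1872;  ψ=arccos(-0.7433)=2.4087;  θ1=γ+ψ≈1.2215
φ2=120.0° → target in arm frame (0.0584, 0.0350)
  A cos θ + B sin θ = C:  0.0616·cos θ + -0.4448·sin θ = -0.2386
  γ=atan2(-0.4448,0.0616)=-1.4332;  ψ=arccos(-0.5313)=2.1310;  θ2=γ+ψ≈0.6978
rotate P by −φ3: (0.0011, -0.0681, -0.4448)
  A=0.1189, B=-0.4448, C=(l²−L²−A²−y'²−z²)/(2L)=-0.2959
  θ3 = atan2(B,A) + arccos(C/0.4604) = 0.9593

θ₁ = 1.2215, θ₂ = 0.6978, θ₃ = 0.9593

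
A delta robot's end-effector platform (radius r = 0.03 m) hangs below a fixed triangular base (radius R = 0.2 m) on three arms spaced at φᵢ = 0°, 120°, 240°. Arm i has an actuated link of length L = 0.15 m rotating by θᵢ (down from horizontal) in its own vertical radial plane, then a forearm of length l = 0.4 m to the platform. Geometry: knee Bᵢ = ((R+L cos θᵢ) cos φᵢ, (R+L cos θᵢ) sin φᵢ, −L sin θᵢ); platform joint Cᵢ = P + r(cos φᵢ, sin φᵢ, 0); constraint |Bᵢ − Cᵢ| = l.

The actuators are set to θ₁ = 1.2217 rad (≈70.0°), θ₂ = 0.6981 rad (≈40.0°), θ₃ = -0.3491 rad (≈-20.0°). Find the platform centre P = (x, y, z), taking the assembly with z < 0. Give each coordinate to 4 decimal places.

(-0.1305, -0.0932, -0.3070)

S1 = (0.2213·cos0.0°, 0.2213·sin0.0°, -0.1410) = (0.2213, 0.0000, -0.1410)
φ2=120.0°: virtual centre (-0.1425, 0.2467, -0.0964), radius l
arm 3 at φ=240.0°: e+L cos θ3 = 0.3110;  S3 = (-0.1555, -0.2693, 0.0513)
subtract pairs → two planes through P
plane₁₂: -0.7275x+0.4935y+0.0891z = 0.0216
Cramer: x(z) = -0.0349+0.3113z;  y(z) = -0.0077+0.2784z
quadratic in z: (1.1744)z²+(0.1181)z+(-0.0744)=0, √Δ=0.6029 → z ∈ {-0.3070, 0.2064}; z = -0.3070 (taking z<0)
x = -0.1305, y = -0.0932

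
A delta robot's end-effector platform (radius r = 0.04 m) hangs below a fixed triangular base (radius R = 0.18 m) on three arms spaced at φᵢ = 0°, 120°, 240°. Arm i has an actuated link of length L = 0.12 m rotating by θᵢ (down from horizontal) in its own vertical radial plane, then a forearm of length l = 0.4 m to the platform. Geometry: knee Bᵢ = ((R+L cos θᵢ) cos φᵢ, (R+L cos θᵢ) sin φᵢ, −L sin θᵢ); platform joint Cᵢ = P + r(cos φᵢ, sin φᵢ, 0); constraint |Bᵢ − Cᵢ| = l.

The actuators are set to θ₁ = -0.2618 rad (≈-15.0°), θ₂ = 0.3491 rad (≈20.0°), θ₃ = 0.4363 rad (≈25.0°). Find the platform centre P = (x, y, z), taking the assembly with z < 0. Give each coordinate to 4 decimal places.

(0.0668, 0.0087, -0.3213)

arm 1 at φ=0.0°: (R−r)+L cos θ1 = 0.2559;  centre 1 = (0.2559, 0.0000, 0.0311)
centre 2 = (0.2528·cos120.0°, 0.2528·sin120.0°, -0.0410) = (-0.1264, 0.2189, -0.0410)
φ3=240.0°: virtual centre (-0.1244, -0.2154, -0.0507), radius l
eliminate P² terms by subtracting sphere 1 from 2 and 3
linear system: -0.7646x+0.4378y = -0.0009−-0.1442z; -0.7606x+-0.4309y = -0.0020−-0.1635z
Cramer: x(z) = 0.0019-0.2019z;  y(z) = 0.0013-0.0232z
quadratic in z: (1.0413)z²+(0.0404)z+(-0.0945)=0, √Δ=0.6287 → z ∈ {-0.3213, 0.2825}; z = -0.3213 (taking z<0)
x = 0.0668, y = 0.0087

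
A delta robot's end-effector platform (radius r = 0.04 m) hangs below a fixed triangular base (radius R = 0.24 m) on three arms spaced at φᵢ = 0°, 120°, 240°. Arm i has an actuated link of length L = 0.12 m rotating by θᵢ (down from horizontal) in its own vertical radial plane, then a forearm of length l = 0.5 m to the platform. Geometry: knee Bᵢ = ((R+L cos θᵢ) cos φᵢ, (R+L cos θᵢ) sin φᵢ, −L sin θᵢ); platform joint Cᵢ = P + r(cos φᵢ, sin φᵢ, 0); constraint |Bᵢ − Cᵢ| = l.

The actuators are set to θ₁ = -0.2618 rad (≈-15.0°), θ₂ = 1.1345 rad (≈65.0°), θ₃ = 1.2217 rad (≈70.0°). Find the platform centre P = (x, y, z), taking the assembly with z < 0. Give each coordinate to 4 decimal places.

(0.1772, 0.0108, -0.4492)

S1 = (0.3159·cos0.0°, 0.3159·sin0.0°, 0.0311) = (0.3159, 0.0000, 0.0311)
S2 = (0.2507·cos120.0°, 0.2507·sin120.0°, -0.1088) = (-0.1254, 0.2171, -0.1088)
S3 = (0.2410·cos240.0°, 0.2410·sin240.0°, -0.1128) = (-0.1205, -0.2088, -0.1128)
eliminate P² terms by subtracting sphere 1 from 2 and 3
plane₁₂: -0.8825x+0.4342y+-0.2796z = -0.0261
Cramer: x(z) = 0.0320-0.3233z;  y(z) = 0.0049-0.0131z
sphere 1 gives Az²+Bz+C=0 with A=1.1047, B=0.1213, C=-0.1684;  B²−4AC=0.7588;  roots -0.4492, 0.3393;  negative root z = -0.4492
x = 0.1772, y = 0.0108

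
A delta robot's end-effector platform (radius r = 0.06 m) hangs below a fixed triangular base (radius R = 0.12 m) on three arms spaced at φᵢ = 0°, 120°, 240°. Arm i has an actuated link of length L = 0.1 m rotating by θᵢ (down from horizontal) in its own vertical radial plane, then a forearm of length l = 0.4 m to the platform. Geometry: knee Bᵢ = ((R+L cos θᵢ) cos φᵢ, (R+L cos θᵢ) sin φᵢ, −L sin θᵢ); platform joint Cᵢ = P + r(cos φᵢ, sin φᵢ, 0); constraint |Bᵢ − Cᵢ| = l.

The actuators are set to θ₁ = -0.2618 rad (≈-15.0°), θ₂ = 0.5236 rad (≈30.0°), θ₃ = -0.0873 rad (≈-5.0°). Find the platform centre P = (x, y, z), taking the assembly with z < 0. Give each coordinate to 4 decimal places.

S1 = (0.1566·cos0.0°, 0.1566·sin0.0°, 0.0259) = (0.1566, 0.0000, 0.0259)
arm 2 at φ=120.0°: ρ2 = 0.1466;  S2 = (-0.0733, 0.1270, -0.0500)
S3 = (0.1596·cos240.0°, 0.1596·sin240.0°, 0.0087) = (-0.0798, -0.1382, 0.0087)
subtract pairs → two planes through P
plane₁₂: -0.4598x+0.2539y+-0.1518z = -0.0012
det = 0.2472;  x = 0.0010+-0.2050z,  y = -0.0030+0.2264z
into |P−S₁|² = l²: 1.0933z² + 0.0107z + -0.1351 = 0;  Δ = 0.5909;  z = -0.3565 or 0.3467 → z<0 root = -0.3565
x = 0.0740, y = -0.0837

(0.0740, -0.0837, -0.3565)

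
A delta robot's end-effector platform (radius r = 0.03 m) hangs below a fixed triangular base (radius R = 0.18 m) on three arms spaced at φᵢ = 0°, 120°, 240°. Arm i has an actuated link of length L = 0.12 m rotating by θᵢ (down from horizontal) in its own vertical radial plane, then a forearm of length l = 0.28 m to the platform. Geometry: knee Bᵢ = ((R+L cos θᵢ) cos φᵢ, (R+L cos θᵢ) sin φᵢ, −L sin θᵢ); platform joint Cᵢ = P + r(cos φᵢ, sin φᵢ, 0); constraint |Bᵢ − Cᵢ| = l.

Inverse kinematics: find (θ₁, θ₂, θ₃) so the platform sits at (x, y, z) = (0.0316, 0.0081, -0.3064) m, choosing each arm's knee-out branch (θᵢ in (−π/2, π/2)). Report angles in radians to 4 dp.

arm 1 (φ=0.0°): x'=0.0316, y'=0.0081
  A cos θ + B sin θ = C:  0.1184·cos θ + -0.3064·sin θ = -0.1832
  θ1 = atan2(B,A) + arccos(C/0.3285) = 0.9603
arm 2 (φ=120.0°): x'=-0.0088, y'=-0.0314
  e−x'=0.1588;  (l²−L²−(e−x')²−y'²−z²)/2L = -0.2337
  √(A²+B²)=0.3451;  θ2 = -1.0927+2.3146 ≈ 1.2219
φ3=240.0° → target in arm frame (-0.0228, 0.0233)
  A cos θ + B sin θ = C:  0.1728·cos θ + -0.3064·sin θ = -0.2512
  θ3 = atan2(B,A) + arccos(C/0.3518) = 1.3089

θ₁ = 0.9603, θ₂ = 1.2219, θ₃ = 1.3089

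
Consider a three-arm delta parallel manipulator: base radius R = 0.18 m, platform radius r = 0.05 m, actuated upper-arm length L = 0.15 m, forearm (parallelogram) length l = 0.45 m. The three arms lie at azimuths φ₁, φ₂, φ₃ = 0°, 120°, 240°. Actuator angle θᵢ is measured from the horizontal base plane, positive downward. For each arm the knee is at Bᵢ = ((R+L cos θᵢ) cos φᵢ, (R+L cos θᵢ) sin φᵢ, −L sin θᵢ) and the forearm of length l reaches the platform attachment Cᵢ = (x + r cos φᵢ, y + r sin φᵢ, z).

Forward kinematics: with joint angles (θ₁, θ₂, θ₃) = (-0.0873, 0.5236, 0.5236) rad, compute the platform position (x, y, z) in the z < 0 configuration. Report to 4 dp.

(0.0913, 0.0000, -0.3957)

φ1=0.0°: virtual centre (0.2794, 0.0000, 0.0131), radius l
O2 = (0.2599·cos120.0°, 0.2599·sin120.0°, -0.0750) = (-0.1300, 0.2251, -0.0750)
arm 3 at φ=240.0°: ρ3 = 0.2599;  O3 = (-0.1300, -0.2251, -0.0750)
eliminate P² terms by subtracting sphere 1 from 2 and 3
linear system: -0.8188x+0.4502y = -0.0051−-0.1762z; -0.8188x+-0.4502y = -0.0051−-0.1762z
det = 0.7372;  x = 0.0062+-0.2152z,  y = 0.0000+0.0000z
quadratic in z: (1.0463)z²+(0.0914)z+(-0.1277)=0, √Δ=0.7367 → z ∈ {-0.3957, 0.3084}; z = -0.3957 (taking z<0)
x = 0.0913, y = 0.0000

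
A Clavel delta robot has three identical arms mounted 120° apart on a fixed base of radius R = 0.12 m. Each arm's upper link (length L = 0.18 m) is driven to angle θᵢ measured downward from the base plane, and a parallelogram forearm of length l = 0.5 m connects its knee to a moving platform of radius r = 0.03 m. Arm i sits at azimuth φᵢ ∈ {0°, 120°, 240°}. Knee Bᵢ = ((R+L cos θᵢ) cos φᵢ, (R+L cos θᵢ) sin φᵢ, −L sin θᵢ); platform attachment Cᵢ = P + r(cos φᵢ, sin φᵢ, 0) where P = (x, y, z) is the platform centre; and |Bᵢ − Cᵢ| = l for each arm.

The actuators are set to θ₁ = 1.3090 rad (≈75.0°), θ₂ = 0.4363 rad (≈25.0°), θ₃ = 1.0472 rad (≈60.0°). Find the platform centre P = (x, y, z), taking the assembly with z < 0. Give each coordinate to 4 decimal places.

(-0.1473, 0.1237, -0.5664)

centre 1 = (0.1366·cos0.0°, 0.1366·sin0.0°, -0.1739) = (0.1366, 0.0000, -0.1739)
centre 2 = (0.2531·cos120.0°, 0.2531·sin120.0°, -0.0761) = (-0.1266, 0.2192, -0.0761)
arm 3 at φ=240.0°: e+L cos θ3 = 0.1800;  centre 3 = (-0.0900, -0.1559, -0.1559)
|centre ₂|²−|centre ₁|² = 0.0210;  |centre ₃|²−|centre ₁|² = 0.0078
plane₁₂: -0.5263x+0.4384y+0.1956z = 0.0210
det = 0.3628;  x = -0.0275+0.2116z,  y = 0.0149+-0.1922z
quadratic in z: (1.0817)z²+(0.2726)z+(-0.1926)=0, √Δ=0.9528 → z ∈ {-0.5664, 0.3144}; z = -0.5664 (taking z<0)
x = -0.1473, y = 0.1237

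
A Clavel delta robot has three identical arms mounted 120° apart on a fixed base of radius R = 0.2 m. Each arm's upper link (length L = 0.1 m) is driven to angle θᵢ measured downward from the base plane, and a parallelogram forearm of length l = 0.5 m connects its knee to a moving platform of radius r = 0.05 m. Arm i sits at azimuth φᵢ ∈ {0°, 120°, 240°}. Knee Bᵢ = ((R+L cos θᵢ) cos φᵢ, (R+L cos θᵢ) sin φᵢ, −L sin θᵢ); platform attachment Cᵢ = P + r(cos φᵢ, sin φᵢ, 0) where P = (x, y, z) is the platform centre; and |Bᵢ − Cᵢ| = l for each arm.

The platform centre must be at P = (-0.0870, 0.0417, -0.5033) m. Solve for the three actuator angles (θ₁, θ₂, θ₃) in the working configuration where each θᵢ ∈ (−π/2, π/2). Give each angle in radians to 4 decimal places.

φ1=0.0° → target in arm frame (-0.0870, 0.0417)
  A cos θ + B sin θ = C:  0.2370·cos θ + -0.5033·sin θ = -0.3561
  γ=atan2(-0.5033,0.2370)=-1.1307;  ψ=arccos(-0.6401)=2.2654;  θ1=γ+ψ≈1.1347
rotate P by −φ2: (0.0796, 0.0545, -0.5033)
  A cos θ + B sin θ = C:  0.0704·cos θ + -0.5033·sin θ = -0.1062
  θ2 = atan2(B,A) + arccos(C/0.5082) = 0.3494
φ3=240.0° → target in arm frame (0.0074, -0.0962)
  A=0.1426, B=-0.5033, C=(l²−L²−A²−y'²−z²)/(2L)=-0.2145
  √(A²+B²)=0.5231;  θ3 = -1.2947+1.9933 ≈ 0.6986

θ₁ = 1.1347, θ₂ = 0.3494, θ₃ = 0.6986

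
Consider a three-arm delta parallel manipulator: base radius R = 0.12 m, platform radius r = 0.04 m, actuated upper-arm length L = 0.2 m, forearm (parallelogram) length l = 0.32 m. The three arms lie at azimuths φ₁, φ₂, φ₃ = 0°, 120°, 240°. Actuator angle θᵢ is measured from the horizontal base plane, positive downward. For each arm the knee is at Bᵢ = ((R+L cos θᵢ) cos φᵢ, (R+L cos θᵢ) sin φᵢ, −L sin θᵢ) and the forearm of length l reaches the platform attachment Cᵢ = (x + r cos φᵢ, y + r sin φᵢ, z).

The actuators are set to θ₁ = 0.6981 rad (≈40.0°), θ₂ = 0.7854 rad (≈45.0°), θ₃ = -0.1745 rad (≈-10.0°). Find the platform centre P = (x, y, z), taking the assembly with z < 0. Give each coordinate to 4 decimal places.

(-0.0471, -0.1056, -0.2410)

φ1=0.0°: virtual centre (0.2332, 0.0000, -0.1286), radius l
φ2=120.0°: virtual centre (-0.1107, 0.1918, -0.1414), radius l
arm 3 at φ=240.0°: (R−r)+L cos θ3 = 0.2770;  centre 3 = (-0.1385, -0.2399, 0.0347)
subtract pairs → two planes through P
[-0.6878 0.3835 -0.0257]·P = -0.0019;  [-0.7434 -0.4797 0.3266]·P = 0.0070
Cramer: x(z) = -0.0029+0.1835z;  y(z) = -0.0101+0.3963z
into |P−centre ₁|² = l²: 1.1907z² + 0.1624z + -0.0300 = 0;  Δ = 0.1694;  z = -0.2410 or 0.1046 → z<0 root = -0.2410
x = -0.0471, y = -0.1056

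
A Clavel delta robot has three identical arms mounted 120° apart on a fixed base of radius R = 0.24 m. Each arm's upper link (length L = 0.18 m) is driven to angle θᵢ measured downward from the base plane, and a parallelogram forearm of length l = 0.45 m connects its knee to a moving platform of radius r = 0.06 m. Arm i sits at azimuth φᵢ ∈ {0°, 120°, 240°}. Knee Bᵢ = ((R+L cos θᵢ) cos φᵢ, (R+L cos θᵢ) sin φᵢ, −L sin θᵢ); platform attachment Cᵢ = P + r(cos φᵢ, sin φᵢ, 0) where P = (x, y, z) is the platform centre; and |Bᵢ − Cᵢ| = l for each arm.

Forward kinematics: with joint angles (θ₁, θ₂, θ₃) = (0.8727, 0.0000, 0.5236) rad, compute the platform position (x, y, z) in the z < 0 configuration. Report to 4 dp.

φ1=0.0°: virtual centre (0.2957, 0.0000, -0.1379), radius l
φ2=120.0°: virtual centre (-0.1800, 0.3118, 0.0000), radius l
arm 3 at φ=240.0°: e+L cos θ3 = 0.3359;  O3 = (-0.1679, -0.2909, -0.0900)
eliminate P² terms by subtracting sphere 1 from 2 and 3
plane₁₂: -0.9514x+0.6235y+0.2758z = 0.0231
det = 1.1317;  x = -0.0199+0.1945z,  y = 0.0068+-0.1454z
quadratic in z: (1.0590)z²+(0.1510)z+(-0.0839)=0, √Δ=0.6148 → z ∈ {-0.3616, 0.2190}; z = -0.3616 (taking z<0)
x = -0.0902, y = 0.0594

(-0.0902, 0.0594, -0.3616)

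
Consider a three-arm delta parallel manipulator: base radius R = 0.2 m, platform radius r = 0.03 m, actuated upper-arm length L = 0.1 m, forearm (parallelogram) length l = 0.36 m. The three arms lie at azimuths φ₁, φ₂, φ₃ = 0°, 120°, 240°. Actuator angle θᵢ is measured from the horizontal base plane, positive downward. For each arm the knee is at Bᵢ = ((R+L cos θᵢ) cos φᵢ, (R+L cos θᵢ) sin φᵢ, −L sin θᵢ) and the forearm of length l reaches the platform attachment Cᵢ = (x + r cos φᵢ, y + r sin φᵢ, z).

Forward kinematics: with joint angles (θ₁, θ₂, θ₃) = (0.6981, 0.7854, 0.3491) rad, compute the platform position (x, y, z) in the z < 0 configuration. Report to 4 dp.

φ1=0.0°: virtual centre (0.2466, 0.0000, -0.0643), radius l
arm 2 at φ=120.0°: (R−r)+L cos θ2 = 0.2407;  centre 2 = (-0.1204, 0.2085, -0.0707)
arm 3 at φ=240.0°: (R−r)+L cos θ3 = 0.2640;  centre 3 = (-0.1320, -0.2286, -0.0342)
eliminate P² terms by subtracting sphere 1 from 2 and 3
linear system: -0.7339x+0.4169y = -0.0020−-0.0129z; -0.7572x+-0.4572y = 0.0059−0.0601z
det = 0.6512;  x = -0.0024+0.0295z,  y = -0.0090+0.0827z
sphere 1 gives Az²+Bz+C=0 with A=1.0077, B=0.1124, C=-0.0634;  B²−4AC=0.2682;  roots -0.3127, 0.2012;  negative root z = -0.3127
x = -0.0116, y = -0.0349

(-0.0116, -0.0349, -0.3127)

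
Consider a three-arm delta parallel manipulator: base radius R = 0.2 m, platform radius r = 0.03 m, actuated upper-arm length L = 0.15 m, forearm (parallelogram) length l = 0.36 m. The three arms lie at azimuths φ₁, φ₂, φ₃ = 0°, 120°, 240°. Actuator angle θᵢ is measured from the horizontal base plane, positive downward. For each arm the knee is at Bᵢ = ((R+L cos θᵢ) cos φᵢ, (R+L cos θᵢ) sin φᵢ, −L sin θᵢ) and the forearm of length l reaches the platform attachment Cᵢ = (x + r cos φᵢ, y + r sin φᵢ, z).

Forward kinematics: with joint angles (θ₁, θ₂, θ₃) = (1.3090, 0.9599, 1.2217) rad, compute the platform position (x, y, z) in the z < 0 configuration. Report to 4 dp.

φ1=0.0°: virtual centre (0.2088, 0.0000, -0.1449), radius l
S2 = (0.2560·cos120.0°, 0.2560·sin120.0°, -0.1229) = (-0.1280, 0.2217, -0.1229)
φ3=240.0°: virtual centre (-0.1107, -0.1917, -0.1410), radius l
subtract pairs → two planes through P
[-0.6737 0.4435 0.0440]·P = 0.0161;  [-0.6390 -0.3833 0.0079]·P = 0.0042
Cramer: x(z) = -0.0148+0.0376z;  y(z) = 0.0137-0.0422z
sphere 1 gives Az²+Bz+C=0 with A=1.0032, B=0.2718, C=-0.0584;  B²−4AC=0.3082;  roots -0.4122, 0.1412;  negative root z = -0.4122
x = -0.0303, y = 0.0310

(-0.0303, 0.0310, -0.4122)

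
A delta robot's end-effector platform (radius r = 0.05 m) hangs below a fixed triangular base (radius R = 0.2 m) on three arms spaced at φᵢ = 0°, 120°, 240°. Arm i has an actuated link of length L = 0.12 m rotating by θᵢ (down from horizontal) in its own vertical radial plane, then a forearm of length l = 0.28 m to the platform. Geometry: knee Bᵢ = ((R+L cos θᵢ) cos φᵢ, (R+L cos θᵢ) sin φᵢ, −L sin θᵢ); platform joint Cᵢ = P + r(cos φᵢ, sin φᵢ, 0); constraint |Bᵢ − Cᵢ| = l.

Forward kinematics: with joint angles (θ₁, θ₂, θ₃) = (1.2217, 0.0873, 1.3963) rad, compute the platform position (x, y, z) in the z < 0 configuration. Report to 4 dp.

(-0.0384, 0.1009, -0.2375)

φ1=0.0°: virtual centre (0.1910, 0.0000, -0.1128), radius l
S2 = (0.2695·cos120.0°, 0.2695·sin120.0°, -0.0105) = (-0.1348, 0.2334, -0.0105)
S3 = (0.1708·cos240.0°, 0.1708·sin240.0°, -0.1182) = (-0.0854, -0.1479, -0.1182)
subtract pairs → two planes through P
linear system: -0.6516x+0.4669y = 0.0235−0.2046z; -0.5529x+-0.2959y = -0.0061−-0.0108z
Cramer: x(z) = -0.0092+0.1230z;  y(z) = 0.0376-0.2665z
into |P−S₁|² = l²: 1.0862z² + 0.1562z + -0.0242 = 0;  Δ = 0.1295;  z = -0.2375 or 0.0937 → z<0 root = -0.2375
x = -0.0384, y = 0.1009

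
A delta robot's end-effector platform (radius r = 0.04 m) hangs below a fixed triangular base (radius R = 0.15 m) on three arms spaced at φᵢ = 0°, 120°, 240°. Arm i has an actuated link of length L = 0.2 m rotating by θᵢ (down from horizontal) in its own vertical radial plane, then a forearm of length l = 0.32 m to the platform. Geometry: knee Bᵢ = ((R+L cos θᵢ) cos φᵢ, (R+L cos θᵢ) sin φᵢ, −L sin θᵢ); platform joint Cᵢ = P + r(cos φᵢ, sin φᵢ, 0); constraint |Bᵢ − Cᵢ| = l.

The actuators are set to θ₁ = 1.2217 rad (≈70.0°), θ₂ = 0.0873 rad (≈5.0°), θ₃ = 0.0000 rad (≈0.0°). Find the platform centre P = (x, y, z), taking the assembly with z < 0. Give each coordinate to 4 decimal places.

(-0.1415, -0.0060, -0.1825)

O1 = (0.1784·cos0.0°, 0.1784·sin0.0°, -0.1879) = (0.1784, 0.0000, -0.1879)
arm 2 at φ=120.0°: ρ2 = 0.3092;  O2 = (-0.1546, 0.2678, -0.0174)
arm 3 at φ=240.0°: ρ3 = 0.3100;  O3 = (-0.1550, -0.2685, 0.0000)
|O₂|²−|O₁|² = 0.0288;  |O₃|²−|O₁|² = 0.0289
plane₁₂: -0.6661x+0.5356y+0.3410z = 0.0288
det = 0.7148;  x = -0.0433+0.5378z,  y = -0.0001+0.0321z
quadratic in z: (1.2903)z²+(0.1374)z+(-0.0179)=0, √Δ=0.3337 → z ∈ {-0.1825, 0.0761}; z = -0.1825 (taking z<0)
x = -0.1415, y = -0.0060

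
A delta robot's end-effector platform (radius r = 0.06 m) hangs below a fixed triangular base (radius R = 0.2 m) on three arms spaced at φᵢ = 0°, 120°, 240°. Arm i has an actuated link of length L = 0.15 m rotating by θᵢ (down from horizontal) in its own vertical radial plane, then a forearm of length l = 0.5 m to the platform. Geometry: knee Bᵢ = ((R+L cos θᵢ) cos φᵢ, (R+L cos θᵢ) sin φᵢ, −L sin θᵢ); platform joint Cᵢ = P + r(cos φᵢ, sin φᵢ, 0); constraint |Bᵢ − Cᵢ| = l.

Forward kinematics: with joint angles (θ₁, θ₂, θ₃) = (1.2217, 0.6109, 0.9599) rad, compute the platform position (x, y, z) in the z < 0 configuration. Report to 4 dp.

centre 1 = (0.1913·cos0.0°, 0.1913·sin0.0°, -0.1410) = (0.1913, 0.0000, -0.1410)
centre 2 = (0.2629·cos120.0°, 0.2629·sin120.0°, -0.0860) = (-0.1314, 0.2277, -0.0860)
arm 3 at φ=240.0°: ρ3 = 0.2260;  centre 3 = (-0.1130, -0.1958, -0.1229)
subtract pairs → two planes through P
plane₁₂: -0.6455x+0.4553y+0.1098z = 0.0200
Cramer: x(z) = -0.0232+0.1122z;  y(z) = 0.0112-0.0821z
into |P−centre ₁|² = l²: 1.0193z² + 0.2319z + -0.1840 = 0;  Δ = 0.8041;  z = -0.5536 or 0.3261 → z<0 root = -0.5536
x = -0.0853, y = 0.0566

(-0.0853, 0.0566, -0.5536)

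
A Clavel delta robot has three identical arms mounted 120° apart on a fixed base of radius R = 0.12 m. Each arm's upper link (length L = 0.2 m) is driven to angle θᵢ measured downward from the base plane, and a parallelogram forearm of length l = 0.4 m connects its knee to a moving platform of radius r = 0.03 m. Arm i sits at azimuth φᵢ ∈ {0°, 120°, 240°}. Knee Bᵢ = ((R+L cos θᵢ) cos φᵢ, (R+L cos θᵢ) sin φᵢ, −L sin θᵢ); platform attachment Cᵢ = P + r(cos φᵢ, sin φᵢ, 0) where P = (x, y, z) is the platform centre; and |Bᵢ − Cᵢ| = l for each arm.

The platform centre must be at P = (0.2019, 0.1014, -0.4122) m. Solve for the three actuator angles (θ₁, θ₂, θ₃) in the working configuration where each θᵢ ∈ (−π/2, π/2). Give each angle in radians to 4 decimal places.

θ₁ = 0.1745, θ₂ = 0.9601, θ₃ = 1.3964

rotate P by −φ1: (0.2019, 0.1014, -0.4122)
  A cos θ + B sin θ = C:  -0.1119·cos θ + -0.4122·sin θ = -0.1818
  √(A²+B²)=0.4271;  θ1 = -1.8359+2.0104 ≈ 0.1745
rotate P by −φ2: (-0.0131, -0.2256, -0.4122)
  A=0.1031, B=-0.4122, C=(l²−L²−A²−y'²−z²)/(2L)=-0.2785
  θ2 = atan2(B,A) + arccos(C/0.4249) = 0.9601
φ3=240.0° → target in arm frame (-0.1888, 0.1242)
  A=0.2788, B=-0.4122, C=(l²−L²−A²−y'²−z²)/(2L)=-0.3576
  √(A²+B²)=0.4976;  θ3 = -0.9762+2.3726 ≈ 1.3964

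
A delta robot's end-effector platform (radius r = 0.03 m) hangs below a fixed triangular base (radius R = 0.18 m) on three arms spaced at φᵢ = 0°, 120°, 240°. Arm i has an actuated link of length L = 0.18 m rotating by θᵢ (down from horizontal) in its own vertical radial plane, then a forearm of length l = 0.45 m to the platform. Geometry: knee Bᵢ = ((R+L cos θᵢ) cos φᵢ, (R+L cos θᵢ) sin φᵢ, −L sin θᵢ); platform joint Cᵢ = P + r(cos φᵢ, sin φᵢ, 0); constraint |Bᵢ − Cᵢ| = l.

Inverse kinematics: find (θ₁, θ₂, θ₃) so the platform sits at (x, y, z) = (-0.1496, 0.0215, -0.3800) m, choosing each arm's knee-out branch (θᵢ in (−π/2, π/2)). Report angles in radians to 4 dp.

θ₁ = 1.0471, θ₂ = 0.0872, θ₃ = 0.2618

arm 1 (φ=0.0°): x'=-0.1496, y'=0.0215
  A cos θ + B sin θ = C:  0.2996·cos θ + -0.3800·sin θ = -0.1792
  θ1 = atan2(B,A) + arccos(C/0.4839) = 1.0471
arm 2 (φ=120.0°): x'=0.0934, y'=0.1188
  A=0.0566, B=-0.3800, C=(l²−L²−A²−y'²−z²)/(2L)=0.0233
  γ=atan2(-0.3800,0.0566)=-1.4230;  ψ=arccos(0.0606)=1.5101;  θ2=γ+ψ≈0.0872
arm 3 (φ=240.0°): x'=0.0562, y'=-0.1403
  A cos θ + B sin θ = C:  0.0938·cos θ + -0.3800·sin θ = -0.0077
  θ3 = atan2(B,A) + arccos(C/0.3914) = 0.2618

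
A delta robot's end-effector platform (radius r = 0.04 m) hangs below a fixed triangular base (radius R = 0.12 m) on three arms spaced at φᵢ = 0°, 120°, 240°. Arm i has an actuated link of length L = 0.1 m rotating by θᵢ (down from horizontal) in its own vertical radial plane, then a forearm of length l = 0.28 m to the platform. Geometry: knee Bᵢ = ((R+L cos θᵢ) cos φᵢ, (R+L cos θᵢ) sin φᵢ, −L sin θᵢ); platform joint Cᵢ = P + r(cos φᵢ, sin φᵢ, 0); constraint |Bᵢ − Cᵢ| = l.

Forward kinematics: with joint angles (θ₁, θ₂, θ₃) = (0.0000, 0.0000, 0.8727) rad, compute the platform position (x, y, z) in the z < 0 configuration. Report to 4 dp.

(0.0441, 0.0764, -0.2326)

arm 1 at φ=0.0°: ρ1 = 0.1800;  centre 1 = (0.1800, 0.0000, 0.0000)
centre 2 = (0.1800·cos120.0°, 0.1800·sin120.0°, 0.0000) = (-0.0900, 0.1559, 0.0000)
arm 3 at φ=240.0°: ρ3 = 0.1443;  centre 3 = (-0.0721, -0.1249, -0.0766)
subtract pairs → two planes through P
linear system: -0.5400x+0.3118y = 0.0000−0.0000z; -0.5043x+-0.2499y = -0.0057−-0.1532z
Cramer: x(z) = 0.0061-0.1635z;  y(z) = 0.0106-0.2832z
quadratic in z: (1.1069)z²+(0.0509)z+(-0.0480)=0, √Δ=0.4640 → z ∈ {-0.2326, 0.1866}; z = -0.2326 (taking z<0)
x = 0.0441, y = 0.0764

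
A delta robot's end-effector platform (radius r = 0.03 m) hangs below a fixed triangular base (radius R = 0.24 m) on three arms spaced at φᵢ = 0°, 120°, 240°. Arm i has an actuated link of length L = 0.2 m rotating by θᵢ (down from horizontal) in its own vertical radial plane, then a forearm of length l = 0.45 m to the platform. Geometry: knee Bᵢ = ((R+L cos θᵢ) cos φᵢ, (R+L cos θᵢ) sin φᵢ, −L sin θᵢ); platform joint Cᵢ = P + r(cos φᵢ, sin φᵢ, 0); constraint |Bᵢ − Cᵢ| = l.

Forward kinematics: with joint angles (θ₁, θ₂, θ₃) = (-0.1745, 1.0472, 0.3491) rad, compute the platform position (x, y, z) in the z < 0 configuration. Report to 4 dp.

arm 1 at φ=0.0°: (R−r)+L cos θ1 = 0.4070;  O1 = (0.4070, 0.0000, 0.0347)
O2 = (0.3100·cos120.0°, 0.3100·sin120.0°, -0.1732) = (-0.1550, 0.2685, -0.1732)
arm 3 at φ=240.0°: (R−r)+L cos θ3 = 0.3979;  O3 = (-0.1990, -0.3446, -0.0684)
eliminate P² terms by subtracting sphere 1 from 2 and 3
[-1.1239 0.5369 -0.4159]·P = -0.0407;  [-1.2119 -0.6892 -0.2063]·P = -0.0038
det = 1.4254;  x = 0.0211+-0.2788z,  y = -0.0316+0.1909z
quadratic in z: (1.1142)z²+(0.1336)z+(-0.0514)=0, √Δ=0.4970 → z ∈ {-0.2830, 0.1631}; z = -0.2830 (taking z<0)
x = 0.1000, y = -0.0857

(0.1000, -0.0857, -0.2830)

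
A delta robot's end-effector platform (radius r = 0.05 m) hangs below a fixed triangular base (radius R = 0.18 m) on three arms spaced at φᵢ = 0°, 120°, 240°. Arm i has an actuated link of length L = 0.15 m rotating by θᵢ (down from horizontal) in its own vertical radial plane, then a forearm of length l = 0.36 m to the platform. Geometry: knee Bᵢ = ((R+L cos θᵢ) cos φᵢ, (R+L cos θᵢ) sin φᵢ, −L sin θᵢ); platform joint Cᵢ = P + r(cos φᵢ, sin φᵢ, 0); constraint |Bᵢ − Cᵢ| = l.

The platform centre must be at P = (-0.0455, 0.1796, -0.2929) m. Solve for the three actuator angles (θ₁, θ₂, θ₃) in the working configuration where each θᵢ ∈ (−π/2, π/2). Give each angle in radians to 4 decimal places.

rotate P by −φ1: (-0.0455, 0.1796, -0.2929)
  A=0.1755, B=-0.2929, C=(l²−L²−A²−y'²−z²)/(2L)=-0.1392
  γ=atan2(-0.2929,0.1755)=-1.0310;  ψ=arccos(-0.4075)=1.9906;  θ1=γ+ψ≈0.9596
arm 2 (φ=120.0°): x'=0.1783, y'=-0.0504
  A cos θ + B sin θ = C:  -0.0483·cos θ + -0.2929·sin θ = 0.0548
  √(A²+B²)=0.2969;  θ2 = -1.7342+1.3852 ≈ -0.3490
φ3=240.0° → target in arm frame (-0.1328, -0.1292)
  A=0.2628, B=-0.2929, C=(l²−L²−A²−y'²−z²)/(2L)=-0.2148
  θ3 = atan2(B,A) + arccos(C/0.3935) = 1.3087

θ₁ = 0.9596, θ₂ = -0.3490, θ₃ = 1.3087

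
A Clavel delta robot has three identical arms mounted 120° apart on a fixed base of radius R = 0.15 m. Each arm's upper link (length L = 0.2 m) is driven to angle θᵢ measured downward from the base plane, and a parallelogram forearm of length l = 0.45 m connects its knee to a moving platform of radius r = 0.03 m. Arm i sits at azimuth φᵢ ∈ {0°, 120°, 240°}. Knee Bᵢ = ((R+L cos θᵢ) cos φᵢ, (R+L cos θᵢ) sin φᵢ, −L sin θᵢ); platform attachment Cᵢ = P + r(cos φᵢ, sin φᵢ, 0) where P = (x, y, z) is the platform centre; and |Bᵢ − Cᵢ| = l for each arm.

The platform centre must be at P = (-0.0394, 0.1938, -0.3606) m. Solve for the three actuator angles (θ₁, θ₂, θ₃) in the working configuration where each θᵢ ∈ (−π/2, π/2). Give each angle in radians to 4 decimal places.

φ1=0.0° → target in arm frame (-0.0394, 0.1938)
  e−x'=0.1594;  (l²−L²−(e−x')²−y'²−z²)/2L = -0.0762
  γ=atan2(-0.3606,0.1594)=-1.1546;  ψ=arccos(-0.1934)=1.7654;  θ1=γ+ψ≈0.6108
arm 2 (φ=120.0°): x'=0.1875, y'=-0.0628
  A cos θ + B sin θ = C:  -0.0675·cos θ + -0.3606·sin θ = 0.0599
  θ2 = atan2(B,A) + arccos(C/0.3669) = -0.3492
φ3=240.0° → target in arm frame (-0.1481, -0.1310)
  e−x'=0.2681;  (l²−L²−(e−x')²−y'²−z²)/2L = -0.1415
  γ=atan2(-0.3606,0.2681)=-0.9314;  ψ=arccos(-0.3149)=1.8911;  θ3=γ+ψ≈0.9597

θ₁ = 0.6108, θ₂ = -0.3492, θ₃ = 0.9597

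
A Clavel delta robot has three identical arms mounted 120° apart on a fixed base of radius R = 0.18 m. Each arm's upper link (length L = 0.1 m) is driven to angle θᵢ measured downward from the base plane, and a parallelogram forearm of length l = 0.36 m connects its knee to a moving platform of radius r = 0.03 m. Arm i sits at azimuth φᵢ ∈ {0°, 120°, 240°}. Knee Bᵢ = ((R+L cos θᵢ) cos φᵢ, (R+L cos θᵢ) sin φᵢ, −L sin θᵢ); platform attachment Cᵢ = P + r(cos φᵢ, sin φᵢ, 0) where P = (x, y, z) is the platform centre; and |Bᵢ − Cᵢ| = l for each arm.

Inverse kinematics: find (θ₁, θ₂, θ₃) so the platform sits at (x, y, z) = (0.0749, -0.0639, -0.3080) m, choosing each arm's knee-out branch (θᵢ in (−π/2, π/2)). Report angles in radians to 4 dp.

θ₁ = 0.0001, θ₂ = 1.1343, θ₃ = 0.4364

rotate P by −φ1: (0.0749, -0.0639, -0.3080)
  e−x'=0.0751;  (l²−L²−(e−x')²−y'²−z²)/2L = 0.0751
  γ=atan2(-0.3080,0.0751)=-1.3316;  ψ=arccos(0.2368)=1.3317;  θ1=γ+ψ≈0.0001
φ2=120.0° → target in arm frame (-0.0928, -0.0329)
  A=0.2428, B=-0.3080, C=(l²−L²−A²−y'²−z²)/(2L)=-0.1765
  γ=atan2(-0.3080,0.2428)=-0.9032;  ψ=arccos(-0.4500)=2.0375;  θ2=γ+ψ≈1.1343
φ3=240.0° → target in arm frame (0.0179, 0.0968)
  A=0.1321, B=-0.3080, C=(l²−L²−A²−y'²−z²)/(2L)=-0.0105
  θ3 = atan2(B,A) + arccos(C/0.3351) = 0.4364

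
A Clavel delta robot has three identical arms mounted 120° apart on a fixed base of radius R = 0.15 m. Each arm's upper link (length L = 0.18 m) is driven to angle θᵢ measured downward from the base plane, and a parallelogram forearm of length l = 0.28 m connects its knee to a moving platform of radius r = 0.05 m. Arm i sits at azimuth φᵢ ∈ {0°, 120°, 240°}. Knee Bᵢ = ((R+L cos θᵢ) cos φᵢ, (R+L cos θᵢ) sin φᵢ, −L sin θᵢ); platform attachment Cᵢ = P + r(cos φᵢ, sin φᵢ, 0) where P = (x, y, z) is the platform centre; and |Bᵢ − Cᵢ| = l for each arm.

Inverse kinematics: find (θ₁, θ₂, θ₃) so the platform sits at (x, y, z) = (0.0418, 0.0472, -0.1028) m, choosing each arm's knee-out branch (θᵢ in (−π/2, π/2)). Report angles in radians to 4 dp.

θ₁ = -0.2618, θ₂ = 0.0878, θ₃ = 0.8724

rotate P by −φ1: (0.0418, 0.0472, -0.1028)
  A cos θ + B sin θ = C:  0.0582·cos θ + -0.1028·sin θ = 0.0828
  √(A²+B²)=0.1181;  θ1 = -1.0556+0.7938 ≈ -0.2618
φ2=120.0° → target in arm frame (0.0200, -0.0598)
  A cos θ + B sin θ = C:  0.0800·cos θ + -0.1028·sin θ = 0.0707
  θ2 = atan2(B,A) + arccos(C/0.1303) = 0.0878
rotate P by −φ3: (-0.0618, 0.0126, -0.1028)
  e−x'=0.1618;  (l²−L²−(e−x')²−y'²−z²)/2L = 0.0253
  γ=atan2(-0.1028,0.1618)=-0.5661;  ψ=arccos(0.1319)=1.4385;  θ3=γ+ψ≈0.8724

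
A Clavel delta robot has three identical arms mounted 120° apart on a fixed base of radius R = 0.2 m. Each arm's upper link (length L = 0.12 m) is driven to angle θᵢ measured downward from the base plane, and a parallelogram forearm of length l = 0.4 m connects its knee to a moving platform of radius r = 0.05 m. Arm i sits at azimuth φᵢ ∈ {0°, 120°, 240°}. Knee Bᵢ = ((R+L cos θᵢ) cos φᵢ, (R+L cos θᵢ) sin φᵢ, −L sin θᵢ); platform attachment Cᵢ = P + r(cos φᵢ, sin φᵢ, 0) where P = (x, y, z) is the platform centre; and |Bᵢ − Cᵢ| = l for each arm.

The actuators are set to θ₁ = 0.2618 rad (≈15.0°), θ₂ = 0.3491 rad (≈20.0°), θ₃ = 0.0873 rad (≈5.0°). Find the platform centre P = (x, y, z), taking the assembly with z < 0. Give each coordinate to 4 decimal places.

(-0.0042, -0.0237, -0.3251)

arm 1 at φ=0.0°: (R−r)+L cos θ1 = 0.2659;  O1 = (0.2659, 0.0000, -0.0311)
φ2=120.0°: virtual centre (-0.1314, 0.2276, -0.0410), radius l
arm 3 at φ=240.0°: (R−r)+L cos θ3 = 0.2695;  O3 = (-0.1348, -0.2334, -0.0105)
eliminate P² terms by subtracting sphere 1 from 2 and 3
plane₁₂: -0.7946x+0.4551y+-0.0200z = -0.0009
Cramer: x(z) = -0.0001+0.0128z;  y(z) = -0.0022+0.0662z
quadratic in z: (1.0046)z²+(0.0550)z+(-0.0883)=0, √Δ=0.5981 → z ∈ {-0.3251, 0.2703}; z = -0.3251 (taking z<0)
x = -0.0042, y = -0.0237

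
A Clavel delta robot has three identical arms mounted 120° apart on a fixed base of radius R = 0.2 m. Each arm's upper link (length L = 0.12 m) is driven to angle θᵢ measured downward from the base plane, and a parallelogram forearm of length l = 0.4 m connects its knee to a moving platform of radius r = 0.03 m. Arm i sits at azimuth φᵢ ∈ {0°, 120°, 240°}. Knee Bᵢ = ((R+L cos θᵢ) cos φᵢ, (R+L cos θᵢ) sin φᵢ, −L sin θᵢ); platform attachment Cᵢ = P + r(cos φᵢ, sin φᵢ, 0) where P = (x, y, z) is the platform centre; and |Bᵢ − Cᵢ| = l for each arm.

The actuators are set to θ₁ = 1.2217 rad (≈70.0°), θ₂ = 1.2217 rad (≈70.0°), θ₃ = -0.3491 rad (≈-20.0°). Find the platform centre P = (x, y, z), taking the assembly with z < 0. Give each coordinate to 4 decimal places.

(-0.0834, -0.1444, -0.3418)

O1 = (0.2110·cos0.0°, 0.2110·sin0.0°, -0.1128) = (0.2110, 0.0000, -0.1128)
arm 2 at φ=120.0°: (R−r)+L cos θ2 = 0.2110;  O2 = (-0.1055, 0.1828, -0.1128)
arm 3 at φ=240.0°: (R−r)+L cos θ3 = 0.2828;  O3 = (-0.1414, -0.2449, 0.0410)
eliminate P² terms by subtracting sphere 1 from 2 and 3
[-0.6331 0.3655 0.0000]·P = 0.0000;  [-0.7049 -0.4898 0.3076]·P = 0.0244
Cramer: x(z) = -0.0157+0.1981z;  y(z) = -0.0272+0.3431z
quadratic in z: (1.1569)z²+(0.1170)z+(-0.0951)=0, √Δ=0.6737 → z ∈ {-0.3418, 0.2406}; z = -0.3418 (taking z<0)
x = -0.0834, y = -0.1444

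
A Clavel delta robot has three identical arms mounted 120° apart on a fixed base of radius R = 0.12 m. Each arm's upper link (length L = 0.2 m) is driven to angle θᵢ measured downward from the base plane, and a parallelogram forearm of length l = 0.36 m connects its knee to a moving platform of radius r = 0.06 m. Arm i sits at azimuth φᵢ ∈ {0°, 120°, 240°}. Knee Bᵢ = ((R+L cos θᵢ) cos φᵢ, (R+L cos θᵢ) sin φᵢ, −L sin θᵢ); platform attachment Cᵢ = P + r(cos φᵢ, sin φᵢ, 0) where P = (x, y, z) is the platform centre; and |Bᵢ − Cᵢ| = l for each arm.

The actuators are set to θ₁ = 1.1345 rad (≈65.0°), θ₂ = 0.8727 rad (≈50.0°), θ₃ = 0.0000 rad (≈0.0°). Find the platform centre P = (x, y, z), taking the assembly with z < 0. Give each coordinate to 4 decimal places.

S1 = (0.1445·cos0.0°, 0.1445·sin0.0°, -0.1813) = (0.1445, 0.0000, -0.1813)
φ2=120.0°: virtual centre (-0.0943, 0.1633, -0.1532), radius l
φ3=240.0°: virtual centre (-0.1300, -0.2252, 0.0000), radius l
subtract pairs → two planes through P
plane₁₂: -0.4776x+0.3266y+0.0561z = 0.0053
Cramer: x(z) = -0.0175+0.3643z;  y(z) = -0.0094+0.3609z
sphere 1 gives Az²+Bz+C=0 with A=1.2630, B=0.2377, C=-0.0704;  B²−4AC=0.4121;  roots -0.3483, 0.1601;  negative root z = -0.3483
x = -0.1444, y = -0.1351

(-0.1444, -0.1351, -0.3483)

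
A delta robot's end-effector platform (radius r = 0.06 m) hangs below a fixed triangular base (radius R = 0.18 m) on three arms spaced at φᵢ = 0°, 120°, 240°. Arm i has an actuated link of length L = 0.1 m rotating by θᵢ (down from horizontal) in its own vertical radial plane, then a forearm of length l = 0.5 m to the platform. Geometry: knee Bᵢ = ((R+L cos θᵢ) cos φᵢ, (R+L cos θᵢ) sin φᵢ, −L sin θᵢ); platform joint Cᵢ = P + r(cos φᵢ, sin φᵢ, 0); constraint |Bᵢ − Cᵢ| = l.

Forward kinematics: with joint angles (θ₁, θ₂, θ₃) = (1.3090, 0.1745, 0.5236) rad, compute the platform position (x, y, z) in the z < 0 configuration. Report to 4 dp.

arm 1 at φ=0.0°: ρ1 = 0.1459;  O1 = (0.1459, 0.0000, -0.0966)
arm 2 at φ=120.0°: ρ2 = 0.2185;  O2 = (-0.1092, 0.1892, -0.0174)
O3 = (0.2066·cos240.0°, 0.2066·sin240.0°, -0.0500) = (-0.1033, -0.1789, -0.0500)
subtract pairs → two planes through P
linear system: -0.5102x+0.3784y = 0.0174−0.1585z; -0.4984x+-0.3578y = 0.0146−0.0932z
Cramer: x(z) = -0.0317+0.2478z;  y(z) = 0.0034-0.0847z
sphere 1 gives Az²+Bz+C=0 with A=1.0686, B=0.1046, C=-0.2091;  B²−4AC=0.9049;  roots -0.4941, 0.3961;  negative root z = -0.4941
x = -0.1541, y = 0.0452

(-0.1541, 0.0452, -0.4941)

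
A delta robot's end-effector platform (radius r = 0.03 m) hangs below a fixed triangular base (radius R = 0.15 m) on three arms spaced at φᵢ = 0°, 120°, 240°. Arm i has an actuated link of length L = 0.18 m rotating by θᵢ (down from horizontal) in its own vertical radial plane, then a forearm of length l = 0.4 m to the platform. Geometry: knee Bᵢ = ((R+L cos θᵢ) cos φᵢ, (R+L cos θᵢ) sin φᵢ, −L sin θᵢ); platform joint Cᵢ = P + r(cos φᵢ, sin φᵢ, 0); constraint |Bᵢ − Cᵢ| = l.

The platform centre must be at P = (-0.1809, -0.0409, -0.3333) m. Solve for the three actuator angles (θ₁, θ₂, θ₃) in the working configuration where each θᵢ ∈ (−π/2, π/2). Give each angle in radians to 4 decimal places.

θ₁ = 1.2217, θ₂ = 0.3492, θ₃ = -0.0003

arm 1 (φ=0.0°): x'=-0.1809, y'=-0.0409
  A=0.3009, B=-0.3333, C=(l²−L²−A²−y'²−z²)/(2L)=-0.2103
  √(A²+B²)=0.4490;  θ1 = -0.8364+2.0582 ≈ 1.2217
arm 2 (φ=120.0°): x'=0.0550, y'=0.1771
  A=0.0650, B=-0.3333, C=(l²−L²−A²−y'²−z²)/(2L)=-0.0530
  √(A²+B²)=0.3396;  θ2 = -1.3783+1.7275 ≈ 0.3492
rotate P by −φ3: (0.1259, -0.1362, -0.3333)
  A=-0.0059, B=-0.3333, C=(l²−L²−A²−y'²−z²)/(2L)=-0.0058
  √(A²+B²)=0.3334;  θ3 = -1.5884+1.5881 ≈ -0.0003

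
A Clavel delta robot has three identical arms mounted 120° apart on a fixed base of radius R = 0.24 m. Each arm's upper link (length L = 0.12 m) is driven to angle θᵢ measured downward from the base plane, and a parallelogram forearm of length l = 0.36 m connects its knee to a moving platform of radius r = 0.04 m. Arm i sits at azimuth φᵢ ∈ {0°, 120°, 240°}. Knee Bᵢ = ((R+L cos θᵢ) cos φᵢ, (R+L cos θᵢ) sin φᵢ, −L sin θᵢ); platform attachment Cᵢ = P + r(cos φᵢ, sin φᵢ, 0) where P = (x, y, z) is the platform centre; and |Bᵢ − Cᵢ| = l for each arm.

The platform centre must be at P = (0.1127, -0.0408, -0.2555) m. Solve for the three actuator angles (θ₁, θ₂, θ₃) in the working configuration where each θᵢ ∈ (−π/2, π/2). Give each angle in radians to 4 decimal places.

θ₁ = -0.3485, θ₂ = 1.3091, θ₃ = 0.8723

φ1=0.0° → target in arm frame (0.1127, -0.0408)
  A cos θ + B sin θ = C:  0.0873·cos θ + -0.2555·sin θ = 0.1693
  θ1 = atan2(B,A) + arccos(C/0.2700) = -0.3485
arm 2 (φ=120.0°): x'=-0.0917, y'=-0.0772
  A cos θ + B sin θ = C:  0.2917·cos θ + -0.2555·sin θ = -0.1713
  γ=atan2(-0.2555,0.2917)=-0.7194;  ψ=arccos(-0.4418)=2.0285;  θ2=γ+ψ≈1.3091
arm 3 (φ=240.0°): x'=-0.0210, y'=0.1180
  A cos θ + B sin θ = C:  0.2210·cos θ + -0.2555·sin θ = -0.0536
  γ=atan2(-0.2555,0.2210)=-0.8576;  ψ=arccos(-0.1585)=1.7300;  θ3=γ+ψ≈0.8723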